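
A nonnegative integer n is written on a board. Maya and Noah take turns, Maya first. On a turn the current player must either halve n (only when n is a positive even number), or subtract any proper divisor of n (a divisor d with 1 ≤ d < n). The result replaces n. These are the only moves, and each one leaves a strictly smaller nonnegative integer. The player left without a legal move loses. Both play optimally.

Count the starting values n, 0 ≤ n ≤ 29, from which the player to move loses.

Use the standard recursion: the mover loses at a terminal position; elsewhere, the mover wins exactly when some move hands the opponent an L position.
n=0: no move → L
n=1: no move → L
n=2: W (go to 1, an L position)
n=3: L (sole option 2(W) is W)
n=4: W (go to 3, an L position)
n=5: L (sole option 4(W) is W)
n=6: W (go to 3, an L position)
n=7: L (sole option 6(W) is W)
n=8: W (go to 7, an L position)
n=9: L (options 6(W), 8(W) are all W)
n=10: W (go to 5, an L position)
n=11: L (sole option 10(W) is W)
n=12: W (go to 9, an L position)
n=13: L (sole option 12(W) is W)
n=14: W (go to 7, an L position)
n=15: L (options 10(W), 12(W), 14(W) are all W)
n=16: W (go to 15, an L position)
n=17: L (sole option 16(W) is W)
n=18: W (go to 9, an L position)
n=19: L (sole option 18(W) is W)
n=20: W (go to 15, an L position)
n=21: L (options 14(W), 18(W), 20(W) are all W)
n=22: W (go to 11, an L position)
n=23: L (sole option 22(W) is W)
n=24: W (go to 21, an L position)
n=25: L (options 20(W), 24(W) are all W)
n=26: W (go to 13, an L position)
n=27: L (options 18(W), 24(W), 26(W) are all W)
n=28: W (go to 21, an L position)
n=29: L (sole option 28(W) is W)
L entries with 0 ≤ n ≤ 29: n = 0, 1, 3, 5, 7, 9, 11, 13, 15, 17, 19, 21, 23, 25, 27, 29; that makes 16.

16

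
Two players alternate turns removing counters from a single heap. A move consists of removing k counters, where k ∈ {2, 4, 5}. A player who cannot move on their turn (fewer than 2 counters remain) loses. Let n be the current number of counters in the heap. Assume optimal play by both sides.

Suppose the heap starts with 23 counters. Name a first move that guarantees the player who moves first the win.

Remove 2, leaving 21.

Use the standard recursion: the mover loses at a terminal position; elsewhere, the mover wins exactly when some move hands the opponent an L position.
n=0: no move → L
n=1: no move → L
n=2: reaches L-position 0 → W
n=3: reaches L-position 1 → W
n=4: reaches L-position 0 → W
n=5: reaches L-position 1 → W
n=6: reaches L-position 1 → W
n=7: only reaches 5(W), 3(W), 2(W), all W → L
n=8: only reaches 6(W), 4(W), 3(W), all W → L
n=9: reaches L-position 7 → W
n=10: reaches L-position 8 → W
n=11: reaches L-position 7 → W
n=12: reaches L-position 8 → W
n=13: reaches L-position 8 → W
n=14: only reaches 12(W), 10(W), 9(W), all W → L
n=15: only reaches 13(W), 11(W), 10(W), all W → L
n=16: reaches L-position 14 → W
n=17: reaches L-position 15 → W
n=18: reaches L-position 14 → W
n=19: reaches L-position 15 → W
n=20: reaches L-position 15 → W
n=21: only reaches 19(W), 17(W), 16(W), all W → L
n=22: only reaches 20(W), 18(W), 17(W), all W → L
n=23: reaches L-position 21 → W
From 23, the L positions reachable in one move are: 21.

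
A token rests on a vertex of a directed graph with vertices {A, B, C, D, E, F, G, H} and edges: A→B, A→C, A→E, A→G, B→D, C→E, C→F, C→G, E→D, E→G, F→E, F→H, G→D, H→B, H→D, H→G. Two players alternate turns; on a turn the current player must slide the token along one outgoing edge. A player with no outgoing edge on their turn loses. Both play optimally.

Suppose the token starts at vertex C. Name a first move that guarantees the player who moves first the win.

Compute win/loss labels from the base case upward. A position with no move is L. Any other position is W if it can reach an L in one move, else L.
Every edge goes from a vertex to one that appears earlier in the order D, B, G, E, H, F, C, A, so processing vertices in that order labels each vertex after all of its successors.
D: no outgoing edge → L
B: can move to D, which is L ⇒ W
G: can move to D, which is L ⇒ W
E: can move to D, which is L ⇒ W
H: can move to D, which is L ⇒ W
F: moves to H(W), E(W); every one is W ⇒ L
C: can move to F, which is L ⇒ W
A: moves to C(W), E(W), G(W), B(W); every one is W ⇒ L
From C, the L positions reachable in one move are: F.

Move to F.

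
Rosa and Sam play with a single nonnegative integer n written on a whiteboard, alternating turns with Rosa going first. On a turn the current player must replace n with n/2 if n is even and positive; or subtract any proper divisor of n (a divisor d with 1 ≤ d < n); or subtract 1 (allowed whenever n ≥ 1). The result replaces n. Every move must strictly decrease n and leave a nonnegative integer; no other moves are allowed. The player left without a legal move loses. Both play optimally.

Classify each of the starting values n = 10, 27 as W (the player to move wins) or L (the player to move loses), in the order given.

10: W, 27: L

Build the W/L table. Terminal = L. A non-terminal position is W if it has a move to some L; otherwise it is L.
n=0: no move → L
n=1: reaches L-position 0 → W
n=2: only reaches 1(W), which is W → L
n=3: reaches L-position 2 → W
n=4: reaches L-position 2 → W
n=5: only reaches 4(W), which is W → L
n=6: reaches L-position 5 → W
n=7: only reaches 6(W), which is W → L
n=8: reaches L-position 7 → W
n=9: only reaches 6(W), 8(W), all W → L
n=10: reaches L-position 5 → W
n=11: only reaches 10(W), which is W → L
n=12: reaches L-position 9 → W
n=13: only reaches 12(W), which is W → L
n=14: reaches L-position 7 → W
n=15: only reaches 10(W), 12(W), 14(W), all W → L
n=16: reaches L-position 15 → W
n=17: only reaches 16(W), which is W → L
n=18: reaches L-position 9 → W
n=19: only reaches 18(W), which is W → L
n=20: reaches L-position 15 → W
n=21: only reaches 14(W), 18(W), 20(W), all W → L
n=22: reaches L-position 11 → W
n=23: only reaches 22(W), which is W → L
n=24: reaches L-position 21 → W
n=25: only reaches 20(W), 24(W), all W → L
n=26: reaches L-position 13 → W
n=27: only reaches 18(W), 24(W), 26(W), all W → L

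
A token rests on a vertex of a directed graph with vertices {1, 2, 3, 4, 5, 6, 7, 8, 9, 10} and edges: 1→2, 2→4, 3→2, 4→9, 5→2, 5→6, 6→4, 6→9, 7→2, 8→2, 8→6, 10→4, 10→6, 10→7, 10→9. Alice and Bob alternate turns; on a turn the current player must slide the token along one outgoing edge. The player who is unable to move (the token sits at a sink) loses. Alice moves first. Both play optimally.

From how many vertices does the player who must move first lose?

Use the standard recursion: the mover loses at a terminal position; elsewhere, the mover wins exactly when some move hands the opponent an L position.
Every edge goes from a vertex to one that appears earlier in the order 9, 4, 2, 7, 6, 1, 5, 10, 8, 3, so processing vertices in that order labels each vertex after all of its successors.
9: no outgoing edge → L
4: reaches L-position 9 → W
2: only reaches 4(W), which is W → L
7: reaches L-position 2 → W
6: reaches L-position 9 → W
1: reaches L-position 2 → W
5: reaches L-position 2 → W
10: reaches L-position 9 → W
8: reaches L-position 2 → W
3: reaches L-position 2 → W
The L vertices are 2, 9; that is 2 in all.

2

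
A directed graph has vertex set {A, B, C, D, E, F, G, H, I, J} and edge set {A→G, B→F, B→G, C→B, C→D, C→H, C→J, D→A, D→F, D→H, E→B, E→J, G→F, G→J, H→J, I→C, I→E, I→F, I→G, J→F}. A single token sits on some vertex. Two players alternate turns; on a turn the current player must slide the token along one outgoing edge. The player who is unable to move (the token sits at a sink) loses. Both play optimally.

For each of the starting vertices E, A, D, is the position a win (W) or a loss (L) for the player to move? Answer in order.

E: L, A: L, D: W

Work bottom-up. With no move the player to move loses. Otherwise the position is W if at least one move leads to an L position for the opponent, and L if every move leads to a W.
Every edge goes from a vertex to one that appears earlier in the order F, J, G, B, H, A, E, D, C, I, so processing vertices in that order labels each vertex after all of its successors.
F: no outgoing edge → L
J: W (go to F, an L position)
G: W (go to F, an L position)
B: W (go to F, an L position)
H: L (sole option J(W) is W)
A: L (sole option G(W) is W)
E: L (options B(W), J(W) are all W)
D: W (go to A, an L position)
C: W (go to H, an L position)
I: W (go to E, an L position)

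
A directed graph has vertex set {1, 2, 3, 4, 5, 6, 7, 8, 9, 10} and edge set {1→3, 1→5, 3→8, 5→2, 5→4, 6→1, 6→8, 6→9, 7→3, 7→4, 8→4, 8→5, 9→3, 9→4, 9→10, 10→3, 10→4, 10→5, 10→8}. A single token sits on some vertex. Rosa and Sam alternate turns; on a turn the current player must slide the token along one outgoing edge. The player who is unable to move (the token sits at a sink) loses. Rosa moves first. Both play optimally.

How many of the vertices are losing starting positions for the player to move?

4

Compute win/loss labels from the base case upward. A position with no move is L. Any other position is W if it can reach an L in one move, else L.
Every edge goes from a vertex to one that appears earlier in the order 2, 4, 5, 8, 3, 10, 9, 1, 7, 6, so processing vertices in that order labels each vertex after all of its successors.
2: no outgoing edge → L
4: no outgoing edge → L
5: can move to 4, which is L ⇒ W
8: can move to 4, which is L ⇒ W
3: the only move is to 8(W), a W ⇒ L
10: can move to 3, which is L ⇒ W
9: can move to 3, which is L ⇒ W
1: can move to 3, which is L ⇒ W
7: can move to 3, which is L ⇒ W
6: moves to 1(W), 9(W), 8(W); every one is W ⇒ L
The L vertices are 2, 3, 4, 6; that is 4 in all.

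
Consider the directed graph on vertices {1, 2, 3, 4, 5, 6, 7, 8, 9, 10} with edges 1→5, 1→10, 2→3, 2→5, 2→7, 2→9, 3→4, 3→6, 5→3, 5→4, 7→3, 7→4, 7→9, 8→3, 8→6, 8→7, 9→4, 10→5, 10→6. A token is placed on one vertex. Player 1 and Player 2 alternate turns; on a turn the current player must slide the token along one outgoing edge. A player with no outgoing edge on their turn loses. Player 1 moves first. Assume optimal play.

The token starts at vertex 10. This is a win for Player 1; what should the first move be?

Classify positions by backward induction: terminal positions (no move available) are L. From any other position, the mover wins iff some move reaches an L.
Every edge goes from a vertex to one that appears earlier in the order 6, 4, 3, 9, 7, 5, 10, 8, 1, 2, so processing vertices in that order labels each vertex after all of its successors.
6: no outgoing edge → L
4: no outgoing edge → L
3: can move to 4, which is L ⇒ W
9: can move to 4, which is L ⇒ W
7: can move to 4, which is L ⇒ W
5: can move to 4, which is L ⇒ W
10: can move to 6, which is L ⇒ W
8: can move to 6, which is L ⇒ W
1: moves to 10(W), 5(W); every one is W ⇒ L
2: moves to 5(W), 7(W), 9(W), 3(W); every one is W ⇒ L
From 10, the L positions reachable in one move are: 6.

Move to 6.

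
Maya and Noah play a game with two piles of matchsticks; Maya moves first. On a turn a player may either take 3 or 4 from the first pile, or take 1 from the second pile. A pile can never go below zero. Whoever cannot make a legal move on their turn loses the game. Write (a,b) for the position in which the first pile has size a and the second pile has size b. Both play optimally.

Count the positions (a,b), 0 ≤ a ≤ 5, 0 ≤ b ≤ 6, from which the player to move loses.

Classify positions by backward induction: terminal positions (no move available) are L. From any other position, the mover wins iff some move reaches an L.
Every move lowers a or b (never raises either), so fill the grid row by row in increasing a, and left to right within a row: each cell's successors are then already labelled.
      b=0  b=1  b=2  b=3  b=4  b=5  b=6
a=0:    L    W    L    W    L    W    L
a=1:    L    W    L    W    L    W    L
a=2:    L    W    L    W    L    W    L
a=3:    W    L    W    L    W    L    W
a=4:    W    L    W    L    W    L    W
a=5:    W    L    W    L    W    L    W
Cells with no legal move (terminal, hence L): (0,0), (1,0), (2,0).
The remaining L cells, each justified by listing all of its moves:
(0,2): →(0,1)(W) only, which is W, so L
(0,4): →(0,3)(W) only, which is W, so L
(0,6): →(0,5)(W) only, which is W, so L
(1,2): →(1,1)(W) only, which is W, so L
(1,4): →(1,3)(W) only, which is W, so L
(1,6): →(1,5)(W) only, which is W, so L
(2,2): →(2,1)(W) only, which is W, so L
(2,4): →(2,3)(W) only, which is W, so L
(2,6): →(2,5)(W) only, which is W, so L
(3,1): →(0,1)(W), (3,0)(W) — all W, so L
(3,3): →(0,3)(W), (3,2)(W) — all W, so L
(3,5): →(0,5)(W), (3,4)(W) — all W, so L
(4,1): →(1,1)(W), (0,1)(W), (4,0)(W) — all W, so L
(4,3): →(1,3)(W), (0,3)(W), (4,2)(W) — all W, so L
(4,5): →(1,5)(W), (0,5)(W), (4,4)(W) — all W, so L
(5,1): →(2,1)(W), (1,1)(W), (5,0)(W) — all W, so L
(5,3): →(2,3)(W), (1,3)(W), (5,2)(W) — all W, so L
(5,5): →(2,5)(W), (1,5)(W), (5,4)(W) — all W, so L
Every other cell has at least one move into one of the L cells above, so it is W.
L cells per row: a=0: 4, a=1: 4, a=2: 4, a=3: 3, a=4: 3, a=5: 3; total 21.

21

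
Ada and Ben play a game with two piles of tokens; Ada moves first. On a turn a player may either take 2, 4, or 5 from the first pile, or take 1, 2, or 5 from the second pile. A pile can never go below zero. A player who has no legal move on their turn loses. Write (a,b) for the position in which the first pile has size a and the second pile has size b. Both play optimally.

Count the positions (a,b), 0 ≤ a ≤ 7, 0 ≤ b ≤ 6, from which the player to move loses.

17

Compute win/loss labels from the base case upward. A position with no move is L. Any other position is W if it can reach an L in one move, else L.
Every move lowers a or b (never raises either), so fill the grid row by row in increasing a, and left to right within a row: each cell's successors are then already labelled.
      b=0  b=1  b=2  b=3  b=4  b=5  b=6
a=0:    L    W    W    L    W    W    L
a=1:    L    W    W    L    W    W    L
a=2:    W    L    W    W    L    W    W
a=3:    W    L    W    W    L    W    W
a=4:    W    W    L    W    W    L    W
a=5:    W    W    L    W    W    L    W
a=6:    W    W    W    W    W    W    W
a=7:    L    W    W    L    W    W    L
Cells with no legal move (terminal, hence L): (0,0), (1,0).
The remaining L cells, each justified by listing all of its moves:
(0,3): only reaches (0,2)(W), (0,1)(W), all W → L
(0,6): only reaches (0,5)(W), (0,4)(W), (0,1)(W), all W → L
(1,3): only reaches (1,2)(W), (1,1)(W), all W → L
(1,6): only reaches (1,5)(W), (1,4)(W), (1,1)(W), all W → L
(2,1): only reaches (0,1)(W), (2,0)(W), all W → L
(2,4): only reaches (0,4)(W), (2,3)(W), (2,2)(W), all W → L
(3,1): only reaches (1,1)(W), (3,0)(W), all W → L
(3,4): only reaches (1,4)(W), (3,3)(W), (3,2)(W), all W → L
(4,2): only reaches (2,2)(W), (0,2)(W), (4,1)(W), (4,0)(W), all W → L
(4,5): only reaches (2,5)(W), (0,5)(W), (4,4)(W), (4,3)(W), (4,0)(W), all W → L
(5,2): only reaches (3,2)(W), (1,2)(W), (0,2)(W), (5,1)(W), (5,0)(W), all W → L
(5,5): only reaches (3,5)(W), (1,5)(W), (0,5)(W), (5,4)(W), (5,3)(W), (5,0)(W), all W → L
(7,0): only reaches (5,0)(W), (3,0)(W), (2,0)(W), all W → L
(7,3): only reaches (5,3)(W), (3,3)(W), (2,3)(W), (7,2)(W), (7,1)(W), all W → L
(7,6): only reaches (5,6)(W), (3,6)(W), (2,6)(W), (7,5)(W), (7,4)(W), (7,1)(W), all W → L
Every other cell has at least one move into one of the L cells above, so it is W.
L cells per row: a=0: 3, a=1: 3, a=2: 2, a=3: 2, a=4: 2, a=5: 2, a=6: 0, a=7: 3; total 17.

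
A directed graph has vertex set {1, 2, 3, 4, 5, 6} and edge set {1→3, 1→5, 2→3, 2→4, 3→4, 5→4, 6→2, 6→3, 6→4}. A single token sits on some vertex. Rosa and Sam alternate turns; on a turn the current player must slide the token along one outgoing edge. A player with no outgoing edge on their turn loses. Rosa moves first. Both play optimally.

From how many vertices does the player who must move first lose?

Build the W/L table. Terminal = L. A non-terminal position is W if it has a move to some L; otherwise it is L.
Every edge goes from a vertex to one that appears earlier in the order 4, 5, 3, 2, 6, 1, so processing vertices in that order labels each vertex after all of its successors.
4: no outgoing edge → L
5: W (go to 4, an L position)
3: W (go to 4, an L position)
2: W (go to 4, an L position)
6: W (go to 4, an L position)
1: L (options 3(W), 5(W) are all W)
The L vertices are 1, 4; that is 2 in all.

2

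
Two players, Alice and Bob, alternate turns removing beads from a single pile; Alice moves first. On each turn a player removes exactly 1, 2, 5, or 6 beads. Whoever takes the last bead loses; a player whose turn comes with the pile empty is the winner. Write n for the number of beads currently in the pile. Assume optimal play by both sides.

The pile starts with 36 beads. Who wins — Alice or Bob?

Bob wins.

Classify positions by backward induction: terminal positions (no move available) are W. From any other position, the mover wins iff some move reaches an L.
n=0: no move; the opponent has just taken the last bead and therefore loses → W
n=1: →0(W) only, which is W, so L
n=2: →1(L), so W
n=3: →1(L), so W
n=4: →3(W), 2(W) — all W, so L
n=5: →4(L), so W
n=6: →4(L), so W
n=7: →1(L), so W
n=8: →7(W), 6(W), 3(W), 2(W) — all W, so L
n=9: →8(L), so W
n=10: →8(L), so W
n=11: →10(W), 9(W), 6(W), 5(W) — all W, so L
n=12: →11(L), so W
n=13: →11(L), so W
n=14: →8(L), so W
n=15: →14(W), 13(W), 10(W), 9(W) — all W, so L
n=16: →15(L), so W
n=17: →15(L), so W
n=18: →17(W), 16(W), 13(W), 12(W) — all W, so L
n=19: →18(L), so W
n=20: →18(L), so W
n=21: →15(L), so W
n=22: →21(W), 20(W), 17(W), 16(W) — all W, so L
n=23: →22(L), so W
n=24: →22(L), so W
n=25: →24(W), 23(W), 20(W), 19(W) — all W, so L
n=26: →25(L), so W
n=27: →25(L), so W
n=28: →22(L), so W
n=29: →28(W), 27(W), 24(W), 23(W) — all W, so L
n=30: →29(L), so W
n=31: →29(L), so W
n=32: →31(W), 30(W), 27(W), 26(W) — all W, so L
n=33: →32(L), so W
n=34: →32(L), so W
n=35: →29(L), so W
n=36: →35(W), 34(W), 31(W), 30(W) — all W, so L
The starting position 36 is L: whatever Alice does, the opponent receives a W position.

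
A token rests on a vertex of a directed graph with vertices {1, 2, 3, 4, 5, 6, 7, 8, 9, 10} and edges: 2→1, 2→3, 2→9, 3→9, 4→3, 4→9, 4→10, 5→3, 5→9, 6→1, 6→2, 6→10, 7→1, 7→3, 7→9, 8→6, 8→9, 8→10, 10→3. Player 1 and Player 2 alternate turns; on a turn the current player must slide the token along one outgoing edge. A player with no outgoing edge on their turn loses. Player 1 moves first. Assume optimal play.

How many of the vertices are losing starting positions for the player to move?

3

Compute win/loss labels from the base case upward. A position with no move is L. Any other position is W if it can reach an L in one move, else L.
Every edge goes from a vertex to one that appears earlier in the order 1, 9, 3, 10, 5, 2, 4, 6, 7, 8, so processing vertices in that order labels each vertex after all of its successors.
1: no outgoing edge → L
9: no outgoing edge → L
3: reaches L-position 9 → W
10: only reaches 3(W), which is W → L
5: reaches L-position 9 → W
2: reaches L-position 9 → W
4: reaches L-position 10 → W
6: reaches L-position 10 → W
7: reaches L-position 9 → W
8: reaches L-position 10 → W
The L vertices are 1, 9, 10; that is 3 in all.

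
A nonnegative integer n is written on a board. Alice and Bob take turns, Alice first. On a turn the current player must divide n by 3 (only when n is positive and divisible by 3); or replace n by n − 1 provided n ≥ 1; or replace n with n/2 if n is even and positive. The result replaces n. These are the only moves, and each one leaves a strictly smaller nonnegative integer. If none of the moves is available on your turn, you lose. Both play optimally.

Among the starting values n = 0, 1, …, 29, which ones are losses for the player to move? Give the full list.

Work bottom-up. With no move the player to move loses. Otherwise the position is W if at least one move leads to an L position for the opponent, and L if every move leads to a W.
n=0: no move → L
n=1: W (go to 0, an L position)
n=2: L (sole option 1(W) is W)
n=3: W (go to 2, an L position)
n=4: W (go to 2, an L position)
n=5: L (sole option 4(W) is W)
n=6: W (go to 2, an L position)
n=7: L (sole option 6(W) is W)
n=8: W (go to 7, an L position)
n=9: L (options 3(W), 8(W) are all W)
n=10: W (go to 5, an L position)
n=11: L (sole option 10(W) is W)
n=12: W (go to 11, an L position)
n=13: L (sole option 12(W) is W)
n=14: W (go to 7, an L position)
n=15: W (go to 5, an L position)
n=16: L (options 8(W), 15(W) are all W)
n=17: W (go to 16, an L position)
n=18: W (go to 9, an L position)
n=19: L (sole option 18(W) is W)
n=20: W (go to 19, an L position)
n=21: W (go to 7, an L position)
n=22: W (go to 11, an L position)
n=23: L (sole option 22(W) is W)
n=24: W (go to 23, an L position)
n=25: L (sole option 24(W) is W)
n=26: W (go to 13, an L position)
n=27: W (go to 9, an L position)
n=28: L (options 14(W), 27(W) are all W)
n=29: W (go to 28, an L position)
Reading off the rows marked L gives the requested list; there are 12 such values of n.

0, 2, 5, 7, 9, 11, 13, 16, 19, 23, 25, 28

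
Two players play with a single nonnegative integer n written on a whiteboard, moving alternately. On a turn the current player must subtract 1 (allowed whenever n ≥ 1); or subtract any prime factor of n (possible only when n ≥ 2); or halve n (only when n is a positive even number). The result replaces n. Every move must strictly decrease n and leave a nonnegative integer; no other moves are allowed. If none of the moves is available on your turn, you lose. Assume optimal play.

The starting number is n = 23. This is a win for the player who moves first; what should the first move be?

Use the standard recursion: the mover loses at a terminal position; elsewhere, the mover wins exactly when some move hands the opponent an L position.
n=0: no move → L
n=1: →0(L), so W
n=2: →0(L), so W
n=3: →0(L), so W
n=4: →2(W), 3(W) — all W, so L
n=5: →0(L), so W
n=6: →4(L), so W
n=7: →0(L), so W
n=8: →4(L), so W
n=9: →6(W), 8(W) — all W, so L
n=10: →9(L), so W
n=11: →0(L), so W
n=12: →9(L), so W
n=13: →0(L), so W
n=14: →7(W), 12(W), 13(W) — all W, so L
n=15: →14(L), so W
n=16: →14(L), so W
n=17: →0(L), so W
n=18: →9(L), so W
n=19: →0(L), so W
n=20: →10(W), 15(W), 18(W), 19(W) — all W, so L
n=21: →14(L), so W
n=22: →20(L), so W
n=23: →0(L), so W
From 23, the L positions reachable in one move are: 0.

Move to 0.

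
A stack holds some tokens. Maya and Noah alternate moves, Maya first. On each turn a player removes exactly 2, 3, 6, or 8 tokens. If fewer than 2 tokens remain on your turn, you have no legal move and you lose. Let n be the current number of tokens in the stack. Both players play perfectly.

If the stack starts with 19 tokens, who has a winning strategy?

Noah wins.

Classify positions by backward induction: terminal positions (no move available) are L. From any other position, the mover wins iff some move reaches an L.
n=0: no move → L
n=1: no move → L
n=2: W (go to 0, an L position)
n=3: W (go to 1, an L position)
n=4: W (go to 1, an L position)
n=5: L (options 3(W), 2(W) are all W)
n=6: W (go to 0, an L position)
n=7: W (go to 5, an L position)
n=8: W (go to 5, an L position)
n=9: W (go to 1, an L position)
n=10: L (options 8(W), 7(W), 4(W), 2(W) are all W)
n=11: W (go to 5, an L position)
n=12: W (go to 10, an L position)
n=13: W (go to 10, an L position)
n=14: L (options 12(W), 11(W), 8(W), 6(W) are all W)
n=15: L (options 13(W), 12(W), 9(W), 7(W) are all W)
n=16: W (go to 14, an L position)
n=17: W (go to 15, an L position)
n=18: W (go to 15, an L position)
n=19: L (options 17(W), 16(W), 13(W), 11(W) are all W)
Every move from 19 reaches a W position, so the mover loses.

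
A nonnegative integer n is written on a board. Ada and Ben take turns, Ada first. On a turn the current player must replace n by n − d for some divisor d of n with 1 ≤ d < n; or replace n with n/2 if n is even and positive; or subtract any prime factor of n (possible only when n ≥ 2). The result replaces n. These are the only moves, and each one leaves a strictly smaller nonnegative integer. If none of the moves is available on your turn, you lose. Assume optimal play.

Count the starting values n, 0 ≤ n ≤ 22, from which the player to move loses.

6

Classify positions by backward induction: terminal positions (no move available) are L. From any other position, the mover wins iff some move reaches an L.
n=0: no move → L
n=1: no move → L
n=2: →0(L), so W
n=3: →0(L), so W
n=4: →2(W), 3(W) — all W, so L
n=5: →0(L), so W
n=6: →4(L), so W
n=7: →0(L), so W
n=8: →4(L), so W
n=9: →6(W), 8(W) — all W, so L
n=10: →9(L), so W
n=11: →0(L), so W
n=12: →9(L), so W
n=13: →0(L), so W
n=14: →7(W), 12(W), 13(W) — all W, so L
n=15: →14(L), so W
n=16: →14(L), so W
n=17: →0(L), so W
n=18: →9(L), so W
n=19: →0(L), so W
n=20: →10(W), 15(W), 16(W), 18(W), 19(W) — all W, so L
n=21: →14(L), so W
n=22: →20(L), so W
L entries with 0 ≤ n ≤ 22: n = 0, 1, 4, 9, 14, 20; that makes 6.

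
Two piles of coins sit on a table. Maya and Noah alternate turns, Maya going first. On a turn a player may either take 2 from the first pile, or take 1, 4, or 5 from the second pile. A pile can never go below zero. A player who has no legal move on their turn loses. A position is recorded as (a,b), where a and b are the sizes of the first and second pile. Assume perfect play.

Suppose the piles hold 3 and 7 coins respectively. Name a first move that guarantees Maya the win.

Move to (3,3).

Use the standard recursion: the mover loses at a terminal position; elsewhere, the mover wins exactly when some move hands the opponent an L position.
No move ever increases a pile, so every position that can arise here has a ≤ 3 and b ≤ 7; it is enough to label the cells with 0 ≤ a ≤ 3 and 0 ≤ b ≤ 7.
Every move lowers a or b (never raises either), so fill the grid row by row in increasing a, and left to right within a row: each cell's successors are then already labelled.
      b=0  b=1  b=2  b=3  b=4  b=5  b=6  b=7
a=0:    L    W    L    W    W    W    W    W
a=1:    L    W    L    W    W    W    W    W
a=2:    W    L    W    L    W    W    W    W
a=3:    W    L    W    L    W    W    W    W
Cells with no legal move (terminal, hence L): (0,0), (1,0).
The remaining L cells, each justified by listing all of its moves:
(0,2): →(0,1)(W) only, which is W, so L
(1,2): →(1,1)(W) only, which is W, so L
(2,1): →(0,1)(W), (2,0)(W) — all W, so L
(2,3): →(0,3)(W), (2,2)(W) — all W, so L
(3,1): →(1,1)(W), (3,0)(W) — all W, so L
(3,3): →(1,3)(W), (3,2)(W) — all W, so L
Every other cell has at least one move into one of the L cells above, so it is W.
From (3,7), the L positions reachable in one move are: (3,3).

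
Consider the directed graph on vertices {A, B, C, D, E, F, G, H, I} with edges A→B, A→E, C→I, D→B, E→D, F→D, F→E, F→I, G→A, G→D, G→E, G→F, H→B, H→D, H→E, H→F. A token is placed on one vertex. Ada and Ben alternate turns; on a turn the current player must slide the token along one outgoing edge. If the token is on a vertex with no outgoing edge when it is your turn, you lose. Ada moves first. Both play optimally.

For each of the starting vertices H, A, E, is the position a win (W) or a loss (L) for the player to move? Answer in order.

Build the W/L table. Terminal = L. A non-terminal position is W if it has a move to some L; otherwise it is L.
Every edge goes from a vertex to one that appears earlier in the order I, B, D, E, A, F, H, C, G, so processing vertices in that order labels each vertex after all of its successors.
I: no outgoing edge → L
B: no outgoing edge → L
D: can move to B, which is L ⇒ W
E: the only move is to D(W), a W ⇒ L
A: can move to E, which is L ⇒ W
F: can move to E, which is L ⇒ W
H: can move to E, which is L ⇒ W
C: can move to I, which is L ⇒ W
G: can move to E, which is L ⇒ W

H: W, A: W, E: L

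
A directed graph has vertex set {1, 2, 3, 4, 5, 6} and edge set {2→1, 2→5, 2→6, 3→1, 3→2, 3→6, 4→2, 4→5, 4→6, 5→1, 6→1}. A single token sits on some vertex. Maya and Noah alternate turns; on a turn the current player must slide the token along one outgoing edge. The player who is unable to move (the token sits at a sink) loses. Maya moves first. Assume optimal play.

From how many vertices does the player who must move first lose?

2

Classify positions by backward induction: terminal positions (no move available) are L. From any other position, the mover wins iff some move reaches an L.
Every edge goes from a vertex to one that appears earlier in the order 1, 6, 5, 2, 4, 3, so processing vertices in that order labels each vertex after all of its successors.
1: no outgoing edge → L
6: reaches L-position 1 → W
5: reaches L-position 1 → W
2: reaches L-position 1 → W
4: only reaches 2(W), 5(W), 6(W), all W → L
3: reaches L-position 1 → W
The L vertices are 1, 4; that is 2 in all.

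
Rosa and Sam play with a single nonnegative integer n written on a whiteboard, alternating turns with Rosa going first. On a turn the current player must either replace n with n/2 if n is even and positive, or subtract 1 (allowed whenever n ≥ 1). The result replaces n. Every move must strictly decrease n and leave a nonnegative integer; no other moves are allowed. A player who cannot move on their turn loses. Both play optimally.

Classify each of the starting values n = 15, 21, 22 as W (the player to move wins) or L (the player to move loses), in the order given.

15: L, 21: L, 22: W

Compute win/loss labels from the base case upward. A position with no move is L. Any other position is W if it can reach an L in one move, else L.
n=0: no move → L
n=1: can move to 0, which is L ⇒ W
n=2: the only move is to 1(W), a W ⇒ L
n=3: can move to 2, which is L ⇒ W
n=4: can move to 2, which is L ⇒ W
n=5: the only move is to 4(W), a W ⇒ L
n=6: can move to 5, which is L ⇒ W
n=7: the only move is to 6(W), a W ⇒ L
n=8: can move to 7, which is L ⇒ W
n=9: the only move is to 8(W), a W ⇒ L
n=10: can move to 5, which is L ⇒ W
n=11: the only move is to 10(W), a W ⇒ L
n=12: can move to 11, which is L ⇒ W
n=13: the only move is to 12(W), a W ⇒ L
n=14: can move to 7, which is L ⇒ W
n=15: the only move is to 14(W), a W ⇒ L
n=16: can move to 15, which is L ⇒ W
n=17: the only move is to 16(W), a W ⇒ L
n=18: can move to 9, which is L ⇒ W
n=19: the only move is to 18(W), a W ⇒ L
n=20: can move to 19, which is L ⇒ W
n=21: the only move is to 20(W), a W ⇒ L
n=22: can move to 11, which is L ⇒ W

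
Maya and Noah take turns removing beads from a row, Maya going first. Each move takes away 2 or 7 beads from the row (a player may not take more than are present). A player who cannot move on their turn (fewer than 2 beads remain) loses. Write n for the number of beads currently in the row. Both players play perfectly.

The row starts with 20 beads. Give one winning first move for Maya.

Remove 2, leaving 18.

Label each position W (a win for the player to move) or L (a loss). A position with no legal move is L; any other position is W exactly when some move reaches an L, and L when every move reaches a W.
n=0: no move → L
n=1: no move → L
n=2: reaches L-position 0 → W
n=3: reaches L-position 1 → W
n=4: only reaches 2(W), which is W → L
n=5: only reaches 3(W), which is W → L
n=6: reaches L-position 4 → W
n=7: reaches L-position 5 → W
n=8: reaches L-position 1 → W
n=9: only reaches 7(W), 2(W), all W → L
n=10: only reaches 8(W), 3(W), all W → L
n=11: reaches L-position 9 → W
n=12: reaches L-position 10 → W
n=13: only reaches 11(W), 6(W), all W → L
n=14: only reaches 12(W), 7(W), all W → L
n=15: reaches L-position 13 → W
n=16: reaches L-position 14 → W
n=17: reaches L-position 10 → W
n=18: only reaches 16(W), 11(W), all W → L
n=19: only reaches 17(W), 12(W), all W → L
n=20: reaches L-position 18 → W
From 20, the L positions reachable in one move are: 18, 13. Any move reaching one of these is winning.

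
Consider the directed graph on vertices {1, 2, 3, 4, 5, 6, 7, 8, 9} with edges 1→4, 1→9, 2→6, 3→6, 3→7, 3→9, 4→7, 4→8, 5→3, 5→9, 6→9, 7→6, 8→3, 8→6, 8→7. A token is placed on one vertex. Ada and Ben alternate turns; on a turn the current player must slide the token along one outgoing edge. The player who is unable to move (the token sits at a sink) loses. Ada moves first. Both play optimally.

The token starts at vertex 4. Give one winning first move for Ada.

Classify positions by backward induction: terminal positions (no move available) are L. From any other position, the mover wins iff some move reaches an L.
Every edge goes from a vertex to one that appears earlier in the order 9, 6, 7, 3, 2, 8, 5, 4, 1, so processing vertices in that order labels each vertex after all of its successors.
9: no outgoing edge → L
6: W (go to 9, an L position)
7: L (sole option 6(W) is W)
3: W (go to 7, an L position)
2: L (sole option 6(W) is W)
8: W (go to 7, an L position)
5: W (go to 9, an L position)
4: W (go to 7, an L position)
1: W (go to 9, an L position)
From 4, the L positions reachable in one move are: 7.

Move to 7.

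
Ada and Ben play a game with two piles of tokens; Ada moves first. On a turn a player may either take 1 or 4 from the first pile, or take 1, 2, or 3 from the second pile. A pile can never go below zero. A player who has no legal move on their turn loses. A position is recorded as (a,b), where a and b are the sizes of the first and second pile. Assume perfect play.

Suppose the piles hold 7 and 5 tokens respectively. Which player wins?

Ada wins.

Build the W/L table. Terminal = L. A non-terminal position is W if it has a move to some L; otherwise it is L.
No move ever increases a pile, so every position that can arise here has a ≤ 7 and b ≤ 5; it is enough to label the cells with 0 ≤ a ≤ 7 and 0 ≤ b ≤ 5.
Every move lowers a or b (never raises either), so fill the grid row by row in increasing a, and left to right within a row: each cell's successors are then already labelled.
      b=0  b=1  b=2  b=3  b=4  b=5
a=0:    L    W    W    W    L    W
a=1:    W    L    W    W    W    L
a=2:    L    W    W    W    L    W
a=3:    W    L    W    W    W    L
a=4:    W    W    L    W    W    W
a=5:    L    W    W    W    L    W
a=6:    W    L    W    W    W    L
a=7:    L    W    W    W    L    W
Cells with no legal move (terminal, hence L): (0,0).
The remaining L cells, each justified by listing all of its moves:
(0,4): moves to (0,3)(W), (0,2)(W), (0,1)(W); every one is W ⇒ L
(1,1): moves to (0,1)(W), (1,0)(W); every one is W ⇒ L
(1,5): moves to (0,5)(W), (1,4)(W), (1,3)(W), (1,2)(W); every one is W ⇒ L
(2,0): the only move is to (1,0)(W), a W ⇒ L
(2,4): moves to (1,4)(W), (2,3)(W), (2,2)(W), (2,1)(W); every one is W ⇒ L
(3,1): moves to (2,1)(W), (3,0)(W); every one is W ⇒ L
(3,5): moves to (2,5)(W), (3,4)(W), (3,3)(W), (3,2)(W); every one is W ⇒ L
(4,2): moves to (3,2)(W), (0,2)(W), (4,1)(W), (4,0)(W); every one is W ⇒ L
(5,0): moves to (4,0)(W), (1,0)(W); every one is W ⇒ L
(5,4): moves to (4,4)(W), (1,4)(W), (5,3)(W), (5,2)(W), (5,1)(W); every one is W ⇒ L
(6,1): moves to (5,1)(W), (2,1)(W), (6,0)(W); every one is W ⇒ L
(6,5): moves to (5,5)(W), (2,5)(W), (6,4)(W), (6,3)(W), (6,2)(W); every one is W ⇒ L
(7,0): moves to (6,0)(W), (3,0)(W); every one is W ⇒ L
(7,4): moves to (6,4)(W), (3,4)(W), (7,3)(W), (7,2)(W), (7,1)(W); every one is W ⇒ L
Every other cell has at least one move into one of the L cells above, so it is W.
The starting position (7,5) is W: Ada should move to (6,5), handing over an L position.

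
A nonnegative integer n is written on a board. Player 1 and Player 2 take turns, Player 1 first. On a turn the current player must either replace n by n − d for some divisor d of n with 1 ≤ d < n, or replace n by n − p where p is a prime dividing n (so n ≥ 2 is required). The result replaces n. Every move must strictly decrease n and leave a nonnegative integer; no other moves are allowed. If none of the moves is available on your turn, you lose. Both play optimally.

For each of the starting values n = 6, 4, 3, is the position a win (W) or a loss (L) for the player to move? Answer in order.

Build the W/L table. Terminal = L. A non-terminal position is W if it has a move to some L; otherwise it is L.
n=0: no move → L
n=1: no move → L
n=2: →0(L), so W
n=3: →0(L), so W
n=4: →2(W), 3(W) — all W, so L
n=5: →0(L), so W
n=6: →4(L), so W

6: W, 4: L, 3: W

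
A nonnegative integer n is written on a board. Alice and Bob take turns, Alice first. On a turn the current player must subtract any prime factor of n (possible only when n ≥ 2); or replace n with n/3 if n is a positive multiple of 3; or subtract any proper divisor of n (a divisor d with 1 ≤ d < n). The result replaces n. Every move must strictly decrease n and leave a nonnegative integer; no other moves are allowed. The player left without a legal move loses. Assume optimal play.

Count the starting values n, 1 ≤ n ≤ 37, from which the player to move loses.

8

Label each position W (a win for the player to move) or L (a loss). A position with no legal move is L; any other position is W exactly when some move reaches an L, and L when every move reaches a W.
n=0: no move → L
n=1: no move → L
n=2: →0(L), so W
n=3: →0(L), so W
n=4: →2(W), 3(W) — all W, so L
n=5: →0(L), so W
n=6: →4(L), so W
n=7: →0(L), so W
n=8: →4(L), so W
n=9: →3(W), 6(W), 8(W) — all W, so L
n=10: →9(L), so W
n=11: →0(L), so W
n=12: →4(L), so W
n=13: →0(L), so W
n=14: →7(W), 12(W), 13(W) — all W, so L
n=15: →14(L), so W
n=16: →14(L), so W
n=17: →0(L), so W
n=18: →9(L), so W
n=19: →0(L), so W
n=20: →10(W), 15(W), 16(W), 18(W), 19(W) — all W, so L
n=21: →14(L), so W
n=22: →20(L), so W
n=23: →0(L), so W
n=24: →20(L), so W
n=25: →20(L), so W
n=26: →13(W), 24(W), 25(W) — all W, so L
n=27: →9(L), so W
n=28: →14(L), so W
n=29: →0(L), so W
n=30: →20(L), so W
n=31: →0(L), so W
n=32: →16(W), 24(W), 28(W), 30(W), 31(W) — all W, so L
n=33: →32(L), so W
n=34: →32(L), so W
n=35: →28(W), 30(W), 34(W) — all W, so L
n=36: →32(L), so W
n=37: →0(L), so W
L entries with 1 ≤ n ≤ 37 (n=0 is outside the asked range and is not counted): n = 1, 4, 9, 14, 20, 26, 32, 35; that makes 8.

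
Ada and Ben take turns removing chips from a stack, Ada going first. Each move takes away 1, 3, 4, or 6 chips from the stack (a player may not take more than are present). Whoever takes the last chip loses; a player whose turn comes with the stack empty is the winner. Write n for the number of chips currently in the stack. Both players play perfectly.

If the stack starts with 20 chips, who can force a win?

Ada wins.

Classify positions by backward induction: terminal positions (no move available) are W. From any other position, the mover wins iff some move reaches an L.
n=0: no move; the opponent has just taken the last chip and therefore loses → W
n=1: →0(W) only, which is W, so L
n=2: →1(L), so W
n=3: →2(W), 0(W) — all W, so L
n=4: →3(L), so W
n=5: →1(L), so W
n=6: →3(L), so W
n=7: →3(L), so W
n=8: →7(W), 5(W), 4(W), 2(W) — all W, so L
n=9: →8(L), so W
n=10: →9(W), 7(W), 6(W), 4(W) — all W, so L
n=11: →10(L), so W
n=12: →8(L), so W
n=13: →10(L), so W
n=14: →10(L), so W
n=15: →14(W), 12(W), 11(W), 9(W) — all W, so L
n=16: →15(L), so W
n=17: →16(W), 14(W), 13(W), 11(W) — all W, so L
n=18: →17(L), so W
n=19: →15(L), so W
n=20: →17(L), so W
From 20 Ada can remove 3, leaving 17, reaching an L position.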